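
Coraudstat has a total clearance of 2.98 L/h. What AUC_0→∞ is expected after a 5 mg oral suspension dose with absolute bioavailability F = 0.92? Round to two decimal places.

AUC = 1.54 mg/L·h

AUC_0→∞ = F × Dose / CL
        = 0.92 × 5 / 2.98 = 1.54362 mg/L·h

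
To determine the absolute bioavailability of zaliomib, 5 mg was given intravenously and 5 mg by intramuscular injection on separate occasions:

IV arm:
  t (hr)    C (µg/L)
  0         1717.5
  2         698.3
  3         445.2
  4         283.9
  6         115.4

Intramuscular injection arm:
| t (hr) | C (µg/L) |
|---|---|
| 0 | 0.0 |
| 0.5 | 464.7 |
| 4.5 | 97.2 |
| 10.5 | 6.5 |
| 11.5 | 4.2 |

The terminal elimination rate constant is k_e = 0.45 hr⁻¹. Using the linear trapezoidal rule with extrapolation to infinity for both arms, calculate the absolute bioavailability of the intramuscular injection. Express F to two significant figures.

Trapezoidal AUC_0→6 (IV):
  [0→2]: (1717.5+698.3)/2 × 2 = 2415.8
  [2→3]: (698.3+445.2)/2 × 1 = 571.75
  [3→4]: (445.2+283.9)/2 × 1 = 364.55
  [4→6]: (283.9+115.4)/2 × 2 = 399.3
  Sum = 3751.4 µg/L·hr
IV tail: 115.4/0.45 = 256.444; AUC_iv,0→∞ = 3751.4 + 256.444 = 4007.844 µg/L·hr
Trapezoidal AUC_0→11.5 (intramuscular injection):
  [0→0.5]: (0.0+464.7)/2 × 0.5 = 116.175
  [0.5→4.5]: (464.7+97.2)/2 × 4 = 1123.8
  [4.5→10.5]: (97.2+6.5)/2 × 6 = 311.1
  [10.5→11.5]: (6.5+4.2)/2 × 1 = 5.35
  Sum = 1556.425 µg/L·hr
intramuscular injection tail: 4.2/0.45 = 9.333; AUC_ev,0→∞ = 1556.425 + 9.333 = 1565.758 µg/L·hr
F = (AUC_ev/D_ev)/(AUC_iv/D_iv) = (1565.758/5)/(4007.844/5) = 313.1516/801.5688 = 0.3907

F = 0.39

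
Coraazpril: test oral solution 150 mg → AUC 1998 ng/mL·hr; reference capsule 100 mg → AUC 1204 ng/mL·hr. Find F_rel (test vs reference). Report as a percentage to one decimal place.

F_rel = (AUC_test/D_test) / (AUC_ref/D_ref)
      = (1998/150) / (1204/100)
      = 13.32 / 12.04 = 1.1063 = 110.63%

F_rel = 110.6%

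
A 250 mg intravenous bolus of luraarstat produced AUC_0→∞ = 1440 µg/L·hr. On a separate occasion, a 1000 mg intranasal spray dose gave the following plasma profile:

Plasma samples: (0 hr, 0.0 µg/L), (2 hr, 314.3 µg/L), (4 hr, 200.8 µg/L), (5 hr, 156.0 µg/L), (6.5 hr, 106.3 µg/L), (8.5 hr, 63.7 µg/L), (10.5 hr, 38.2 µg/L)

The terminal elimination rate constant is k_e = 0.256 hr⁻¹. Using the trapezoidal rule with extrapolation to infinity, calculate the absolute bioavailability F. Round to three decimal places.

F = 0.282

Trapezoidal AUC_0→10.5 (intranasal spray):
  [0→2]: (0.0+314.3)/2 × 2 = 314.3
  [2→4]: (314.3+200.8)/2 × 2 = 515.1
  [4→5]: (200.8+156.0)/2 × 1 = 178.4
  [5→6.5]: (156.0+106.3)/2 × 1.5 = 196.725
  [6.5→8.5]: (106.3+63.7)/2 × 2 = 170.0
  [8.5→10.5]: (63.7+38.2)/2 × 2 = 101.9
  Sum = 1476.425 µg/L·hr
Tail: C_last/k_e = 38.2/0.256 = 149.219
AUC_0→∞ (intranasal spray) = 1476.425 + 149.219 = 1625.644 µg/L·hr
F = (AUC_ev/D_ev)/(AUC_iv/D_iv) = (1625.644/1000)/(1440/250) = 1.625644/5.76 = 0.2822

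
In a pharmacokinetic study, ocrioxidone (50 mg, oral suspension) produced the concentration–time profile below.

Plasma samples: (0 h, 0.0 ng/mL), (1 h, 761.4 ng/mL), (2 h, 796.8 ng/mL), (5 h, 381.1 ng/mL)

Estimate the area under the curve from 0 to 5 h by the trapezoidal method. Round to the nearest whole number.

AUC = 2927 ng/mL·h

Trapezoidal AUC_0→5:
  [0→1]: (0.0+761.4)/2 × 1 = 380.7
  [1→2]: (761.4+796.8)/2 × 1 = 779.1
  [2→5]: (796.8+381.1)/2 × 3 = 1766.85
  Sum = 2926.65 ng/mL·h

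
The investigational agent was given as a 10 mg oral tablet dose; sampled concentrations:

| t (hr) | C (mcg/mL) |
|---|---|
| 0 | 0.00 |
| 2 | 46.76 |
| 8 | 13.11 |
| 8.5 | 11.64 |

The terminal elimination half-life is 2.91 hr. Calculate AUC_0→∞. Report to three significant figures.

Trapezoidal AUC_0→8.5:
  [0→2]: (0.00+46.76)/2 × 2 = 46.76
  [2→8]: (46.76+13.11)/2 × 6 = 179.61
  [8→8.5]: (13.11+11.64)/2 × 0.5 = 6.1875
  Sum = 232.5575 mcg/mL·hr
k_e = ln2 / t½ = 0.693147 / 2.91 = 0.2382 hr^-1
Extrapolated tail: C_last / k_e = 11.64 / 0.2382 = 48.866
AUC_0→∞ = 232.5575 + 48.866 = 281.4235 mcg/mL·hr

AUC = 281 mcg/mL·hr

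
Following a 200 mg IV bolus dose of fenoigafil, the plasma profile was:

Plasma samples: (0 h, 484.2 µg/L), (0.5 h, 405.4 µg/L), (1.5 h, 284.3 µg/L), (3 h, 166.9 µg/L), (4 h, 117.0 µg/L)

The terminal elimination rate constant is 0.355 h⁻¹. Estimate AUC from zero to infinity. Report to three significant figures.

AUC = 1380 µg/L·h

Trapezoidal AUC_0→4:
  [0→0.5]: (484.2+405.4)/2 × 0.5 = 222.4
  [0.5→1.5]: (405.4+284.3)/2 × 1 = 344.85
  [1.5→3]: (284.3+166.9)/2 × 1.5 = 338.4
  [3→4]: (166.9+117.0)/2 × 1 = 141.95
  Sum = 1047.6 µg/L·h
Extrapolated tail: C_last / k_e = 117.0 / 0.355 = 329.577
AUC_0→∞ = 1047.6 + 329.577 = 1377.177 µg/L·h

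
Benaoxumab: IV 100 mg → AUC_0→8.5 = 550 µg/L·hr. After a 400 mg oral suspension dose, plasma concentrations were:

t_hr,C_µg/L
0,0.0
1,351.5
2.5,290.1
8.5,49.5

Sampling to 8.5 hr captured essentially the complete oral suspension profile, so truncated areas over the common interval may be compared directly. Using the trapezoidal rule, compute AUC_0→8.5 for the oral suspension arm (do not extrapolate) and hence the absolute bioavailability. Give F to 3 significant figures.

F = 0.762

Trapezoidal AUC_0→8.5 (oral suspension):
  [0→1]: (0.0+351.5)/2 × 1 = 175.75
  [1→2.5]: (351.5+290.1)/2 × 1.5 = 481.2
  [2.5→8.5]: (290.1+49.5)/2 × 6 = 1018.8
  Sum = 1675.75 µg/L·hr
F = (AUC_ev/D_ev)/(AUC_iv/D_iv) = (1675.75/400)/(550/100) = 4.189375/5.5 = 0.7617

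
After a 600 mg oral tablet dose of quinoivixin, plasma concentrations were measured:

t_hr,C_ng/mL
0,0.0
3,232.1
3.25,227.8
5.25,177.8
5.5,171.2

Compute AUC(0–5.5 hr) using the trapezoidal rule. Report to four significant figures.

Trapezoidal AUC_0→5.5:
  [0→3]: (0.0+232.1)/2 × 3 = 348.15
  [3→3.25]: (232.1+227.8)/2 × 0.25 = 57.4875
  [3.25→5.25]: (227.8+177.8)/2 × 2 = 405.6
  [5.25→5.5]: (177.8+171.2)/2 × 0.25 = 43.625
  Sum = 854.8625 ng/mL·hr

AUC = 854.9 ng/mL·hr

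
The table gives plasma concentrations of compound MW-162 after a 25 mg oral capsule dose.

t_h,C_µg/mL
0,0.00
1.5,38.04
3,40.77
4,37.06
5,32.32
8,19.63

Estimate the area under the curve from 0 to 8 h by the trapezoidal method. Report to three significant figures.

Trapezoidal AUC_0→8:
  [0→1.5]: (0.00+38.04)/2 × 1.5 = 28.53
  [1.5→3]: (38.04+40.77)/2 × 1.5 = 59.1075
  [3→4]: (40.77+37.06)/2 × 1 = 38.915
  [4→5]: (37.06+32.32)/2 × 1 = 34.69
  [5→8]: (32.32+19.63)/2 × 3 = 77.925
  Sum = 239.1675 µg/mL·h

AUC = 239 µg/mL·h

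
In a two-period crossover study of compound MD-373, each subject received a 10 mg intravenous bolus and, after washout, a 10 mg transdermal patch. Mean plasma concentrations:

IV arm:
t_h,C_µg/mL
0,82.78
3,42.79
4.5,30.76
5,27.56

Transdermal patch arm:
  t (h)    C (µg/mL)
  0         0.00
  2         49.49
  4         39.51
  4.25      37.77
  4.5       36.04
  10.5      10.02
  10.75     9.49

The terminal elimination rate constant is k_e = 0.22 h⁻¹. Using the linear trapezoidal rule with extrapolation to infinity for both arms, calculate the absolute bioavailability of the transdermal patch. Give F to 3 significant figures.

Trapezoidal AUC_0→5 (IV):
  [0→3]: (82.78+42.79)/2 × 3 = 188.355
  [3→4.5]: (42.79+30.76)/2 × 1.5 = 55.1625
  [4.5→5]: (30.76+27.56)/2 × 0.5 = 14.58
  Sum = 258.0975 µg/mL·h
IV tail: 27.56/0.22 = 125.273; AUC_iv,0→∞ = 258.0975 + 125.273 = 383.3705 µg/mL·h
Trapezoidal AUC_0→10.75 (transdermal patch):
  [0→2]: (0.00+49.49)/2 × 2 = 49.49
  [2→4]: (49.49+39.51)/2 × 2 = 89.0
  [4→4.25]: (39.51+37.77)/2 × 0.25 = 9.66
  [4.25→4.5]: (37.77+36.04)/2 × 0.25 = 9.22625
  [4.5→10.5]: (36.04+10.02)/2 × 6 = 138.18
  [10.5→10.75]: (10.02+9.49)/2 × 0.25 = 2.43875
  Sum = 297.995 µg/mL·h
transdermal patch tail: 9.49/0.22 = 43.136; AUC_ev,0→∞ = 297.995 + 43.136 = 341.131 µg/mL·h
F = (AUC_ev/D_ev)/(AUC_iv/D_iv) = (341.131/10)/(383.3705/10) = 34.1131/38.33705 = 0.8898

F = 0.890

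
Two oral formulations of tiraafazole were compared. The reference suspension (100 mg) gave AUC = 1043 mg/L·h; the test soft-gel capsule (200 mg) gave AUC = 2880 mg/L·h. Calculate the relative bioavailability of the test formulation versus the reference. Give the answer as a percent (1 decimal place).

F_rel = (AUC_test/D_test) / (AUC_ref/D_ref)
      = (2880/200) / (1043/100)
      = 14.4 / 10.43 = 1.3806 = 138.06%

F_rel = 138.1%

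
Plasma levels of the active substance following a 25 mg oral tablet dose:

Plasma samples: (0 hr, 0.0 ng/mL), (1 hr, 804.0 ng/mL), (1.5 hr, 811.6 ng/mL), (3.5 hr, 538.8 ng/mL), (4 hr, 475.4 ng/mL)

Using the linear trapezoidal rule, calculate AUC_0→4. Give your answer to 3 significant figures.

AUC = 2410 ng/mL·hr

Trapezoidal AUC_0→4:
  [0→1]: (0.0+804.0)/2 × 1 = 402.0
  [1→1.5]: (804.0+811.6)/2 × 0.5 = 403.9
  [1.5→3.5]: (811.6+538.8)/2 × 2 = 1350.4
  [3.5→4]: (538.8+475.4)/2 × 0.5 = 253.55
  Sum = 2409.85 ng/mL·hr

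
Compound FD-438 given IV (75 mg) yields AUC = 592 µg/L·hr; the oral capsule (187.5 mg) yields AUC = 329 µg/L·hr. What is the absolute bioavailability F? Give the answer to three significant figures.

F = (AUC_ev / D_ev) / (AUC_iv / D_iv)
  = (329/187.5) / (592/75)
  = 1.75467 / 7.89333 = 0.2223

F = 0.222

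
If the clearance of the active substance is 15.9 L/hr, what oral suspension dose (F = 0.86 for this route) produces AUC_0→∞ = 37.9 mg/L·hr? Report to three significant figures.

Dose = CL × AUC_0→∞ / F
     = 15.9 × 37.9 / 0.86 = 700.709 mg

Dose = 701 mg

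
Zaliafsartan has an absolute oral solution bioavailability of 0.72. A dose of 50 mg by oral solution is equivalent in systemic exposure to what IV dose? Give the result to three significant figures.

Systemic exposure from an extravascular dose = F × D_ev, so the equivalent IV dose is F × D_ev.
D_iv = F × D_ev = 0.72 × 50 = 36 mg

D_iv = 36.0 mg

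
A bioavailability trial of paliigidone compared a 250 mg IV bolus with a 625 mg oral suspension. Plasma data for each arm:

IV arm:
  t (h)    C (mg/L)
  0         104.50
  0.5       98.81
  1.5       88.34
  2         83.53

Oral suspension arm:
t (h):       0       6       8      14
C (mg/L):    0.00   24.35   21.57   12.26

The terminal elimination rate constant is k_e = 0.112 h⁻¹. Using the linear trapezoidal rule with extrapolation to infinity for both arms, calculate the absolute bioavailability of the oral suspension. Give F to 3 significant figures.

Trapezoidal AUC_0→2 (IV):
  [0→0.5]: (104.50+98.81)/2 × 0.5 = 50.8275
  [0.5→1.5]: (98.81+88.34)/2 × 1 = 93.575
  [1.5→2]: (88.34+83.53)/2 × 0.5 = 42.9675
  Sum = 187.37 mg/L·h
IV tail: 83.53/0.112 = 745.804; AUC_iv,0→∞ = 187.37 + 745.804 = 933.174 mg/L·h
Trapezoidal AUC_0→14 (oral suspension):
  [0→6]: (0.00+24.35)/2 × 6 = 73.05
  [6→8]: (24.35+21.57)/2 × 2 = 45.92
  [8→14]: (21.57+12.26)/2 × 6 = 101.49
  Sum = 220.46 mg/L·h
oral suspension tail: 12.26/0.112 = 109.464; AUC_ev,0→∞ = 220.46 + 109.464 = 329.924 mg/L·h
F = (AUC_ev/D_ev)/(AUC_iv/D_iv) = (329.924/625)/(933.174/250) = 0.5278784/3.732696 = 0.1414

F = 0.141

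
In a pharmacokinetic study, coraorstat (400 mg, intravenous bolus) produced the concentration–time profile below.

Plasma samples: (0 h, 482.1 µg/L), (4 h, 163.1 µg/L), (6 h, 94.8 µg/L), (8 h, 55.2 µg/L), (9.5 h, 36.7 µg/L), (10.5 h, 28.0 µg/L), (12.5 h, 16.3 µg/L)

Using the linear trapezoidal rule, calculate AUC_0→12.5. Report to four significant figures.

Trapezoidal AUC_0→12.5:
  [0→4]: (482.1+163.1)/2 × 4 = 1290.4
  [4→6]: (163.1+94.8)/2 × 2 = 257.9
  [6→8]: (94.8+55.2)/2 × 2 = 150.0
  [8→9.5]: (55.2+36.7)/2 × 1.5 = 68.925
  [9.5→10.5]: (36.7+28.0)/2 × 1 = 32.35
  [10.5→12.5]: (28.0+16.3)/2 × 2 = 44.3
  Sum = 1843.875 µg/L·h

AUC = 1844 µg/L·h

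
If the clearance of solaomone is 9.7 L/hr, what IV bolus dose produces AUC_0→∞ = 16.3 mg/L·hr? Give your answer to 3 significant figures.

Dose = 158 mg

Dose_iv = CL × AUC_0→∞
     = 9.7 × 16.3 = 158.11 mg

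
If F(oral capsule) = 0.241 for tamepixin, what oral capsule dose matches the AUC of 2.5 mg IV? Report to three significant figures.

D_oral = 10.4 mg

For equal systemic exposure: F × D_ev = D_iv
D_ev = D_iv / F = 2.5 / 0.241 = 10.3734 mg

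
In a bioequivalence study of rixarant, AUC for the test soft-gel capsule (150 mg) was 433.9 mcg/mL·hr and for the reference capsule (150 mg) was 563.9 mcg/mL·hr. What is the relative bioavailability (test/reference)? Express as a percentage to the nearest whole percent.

F_rel = 77%

F_rel = (AUC_test/D_test) / (AUC_ref/D_ref)
      = (433.9/150) / (563.9/150)
      = 2.89267 / 3.75933 = 0.7695 = 76.95%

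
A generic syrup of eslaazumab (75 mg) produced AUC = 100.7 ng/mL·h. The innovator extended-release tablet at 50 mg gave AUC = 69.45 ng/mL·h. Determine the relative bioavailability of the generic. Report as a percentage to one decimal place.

F_rel = 96.7%

F_rel = (AUC_test/D_test) / (AUC_ref/D_ref)
      = (100.7/75) / (69.45/50)
      = 1.34267 / 1.389 = 0.9666 = 96.66%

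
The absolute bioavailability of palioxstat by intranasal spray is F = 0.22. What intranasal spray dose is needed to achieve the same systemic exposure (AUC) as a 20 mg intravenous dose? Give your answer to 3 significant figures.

D_intranasal = 90.9 mg

For equal systemic exposure: F × D_ev = D_iv
D_ev = D_iv / F = 20 / 0.22 = 90.9091 mg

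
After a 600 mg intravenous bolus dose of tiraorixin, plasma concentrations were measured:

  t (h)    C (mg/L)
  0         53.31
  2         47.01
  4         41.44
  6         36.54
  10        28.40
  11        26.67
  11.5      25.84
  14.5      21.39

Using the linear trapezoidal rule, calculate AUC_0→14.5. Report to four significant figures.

AUC = 508.1 mg/L·h

Trapezoidal AUC_0→14.5:
  [0→2]: (53.31+47.01)/2 × 2 = 100.32
  [2→4]: (47.01+41.44)/2 × 2 = 88.45
  [4→6]: (41.44+36.54)/2 × 2 = 77.98
  [6→10]: (36.54+28.40)/2 × 4 = 129.88
  [10→11]: (28.40+26.67)/2 × 1 = 27.535
  [11→11.5]: (26.67+25.84)/2 × 0.5 = 13.1275
  [11.5→14.5]: (25.84+21.39)/2 × 3 = 70.845
  Sum = 508.1375 mg/L·h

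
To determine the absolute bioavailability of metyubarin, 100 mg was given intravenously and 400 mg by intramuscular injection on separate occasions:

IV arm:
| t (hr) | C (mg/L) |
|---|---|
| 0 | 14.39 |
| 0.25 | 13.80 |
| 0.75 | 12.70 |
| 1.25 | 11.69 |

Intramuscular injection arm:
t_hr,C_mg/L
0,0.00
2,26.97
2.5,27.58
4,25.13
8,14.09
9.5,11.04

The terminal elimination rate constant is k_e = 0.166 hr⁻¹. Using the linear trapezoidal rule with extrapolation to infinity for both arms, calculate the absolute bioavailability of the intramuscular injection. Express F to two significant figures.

Trapezoidal AUC_0→1.25 (IV):
  [0→0.25]: (14.39+13.80)/2 × 0.25 = 3.52375
  [0.25→0.75]: (13.80+12.70)/2 × 0.5 = 6.625
  [0.75→1.25]: (12.70+11.69)/2 × 0.5 = 6.0975
  Sum = 16.24625 mg/L·hr
IV tail: 11.69/0.166 = 70.422; AUC_iv,0→∞ = 16.24625 + 70.422 = 86.66825 mg/L·hr
Trapezoidal AUC_0→9.5 (intramuscular injection):
  [0→2]: (0.00+26.97)/2 × 2 = 26.97
  [2→2.5]: (26.97+27.58)/2 × 0.5 = 13.6375
  [2.5→4]: (27.58+25.13)/2 × 1.5 = 39.5325
  [4→8]: (25.13+14.09)/2 × 4 = 78.44
  [8→9.5]: (14.09+11.04)/2 × 1.5 = 18.8475
  Sum = 177.4275 mg/L·hr
intramuscular injection tail: 11.04/0.166 = 66.506; AUC_ev,0→∞ = 177.4275 + 66.506 = 243.9335 mg/L·hr
F = (AUC_ev/D_ev)/(AUC_iv/D_iv) = (243.9335/400)/(86.66825/100) = 0.60983375/0.8666825 = 0.7036

F = 0.70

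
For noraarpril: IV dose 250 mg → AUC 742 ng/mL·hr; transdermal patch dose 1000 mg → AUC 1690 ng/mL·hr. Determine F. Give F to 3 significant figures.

F = (AUC_ev / D_ev) / (AUC_iv / D_iv)
  = (1690/1000) / (742/250)
  = 1.69 / 2.968 = 0.5694

F = 0.569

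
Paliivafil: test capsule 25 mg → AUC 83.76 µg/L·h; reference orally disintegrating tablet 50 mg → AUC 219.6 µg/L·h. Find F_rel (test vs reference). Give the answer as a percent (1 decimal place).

F_rel = (AUC_test/D_test) / (AUC_ref/D_ref)
      = (83.76/25) / (219.6/50)
      = 3.3504 / 4.392 = 0.7628 = 76.28%

F_rel = 76.3%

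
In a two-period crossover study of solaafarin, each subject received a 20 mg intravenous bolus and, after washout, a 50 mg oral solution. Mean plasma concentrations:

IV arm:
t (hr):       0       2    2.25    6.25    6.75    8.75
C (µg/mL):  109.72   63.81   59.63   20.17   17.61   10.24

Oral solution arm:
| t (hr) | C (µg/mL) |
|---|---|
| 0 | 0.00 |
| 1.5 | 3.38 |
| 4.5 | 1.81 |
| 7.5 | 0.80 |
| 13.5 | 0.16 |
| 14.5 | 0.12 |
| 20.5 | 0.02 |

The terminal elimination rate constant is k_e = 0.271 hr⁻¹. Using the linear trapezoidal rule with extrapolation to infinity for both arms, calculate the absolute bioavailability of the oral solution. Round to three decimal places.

Trapezoidal AUC_0→8.75 (IV):
  [0→2]: (109.72+63.81)/2 × 2 = 173.53
  [2→2.25]: (63.81+59.63)/2 × 0.25 = 15.43
  [2.25→6.25]: (59.63+20.17)/2 × 4 = 159.6
  [6.25→6.75]: (20.17+17.61)/2 × 0.5 = 9.445
  [6.75→8.75]: (17.61+10.24)/2 × 2 = 27.85
  Sum = 385.855 µg/mL·hr
IV tail: 10.24/0.271 = 37.786; AUC_iv,0→∞ = 385.855 + 37.786 = 423.641 µg/mL·hr
Trapezoidal AUC_0→20.5 (oral solution):
  [0→1.5]: (0.00+3.38)/2 × 1.5 = 2.535
  [1.5→4.5]: (3.38+1.81)/2 × 3 = 7.785
  [4.5→7.5]: (1.81+0.80)/2 × 3 = 3.915
  [7.5→13.5]: (0.80+0.16)/2 × 6 = 2.88
  [13.5→14.5]: (0.16+0.12)/2 × 1 = 0.14
  [14.5→20.5]: (0.12+0.02)/2 × 6 = 0.42
  Sum = 17.675 µg/mL·hr
oral solution tail: 0.02/0.271 = 0.074; AUC_ev,0→∞ = 17.675 + 0.074 = 17.749 µg/mL·hr
F = (AUC_ev/D_ev)/(AUC_iv/D_iv) = (17.749/50)/(423.641/20) = 0.35498/21.18205 = 0.0168

F = 0.017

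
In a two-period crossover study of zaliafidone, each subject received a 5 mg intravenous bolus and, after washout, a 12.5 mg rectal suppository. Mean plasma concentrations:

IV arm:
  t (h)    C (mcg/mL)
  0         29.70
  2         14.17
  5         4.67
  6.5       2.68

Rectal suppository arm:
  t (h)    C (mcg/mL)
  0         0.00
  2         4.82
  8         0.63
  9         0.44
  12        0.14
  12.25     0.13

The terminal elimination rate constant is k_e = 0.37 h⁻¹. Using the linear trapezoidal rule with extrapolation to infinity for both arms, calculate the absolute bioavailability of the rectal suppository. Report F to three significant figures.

Trapezoidal AUC_0→6.5 (IV):
  [0→2]: (29.70+14.17)/2 × 2 = 43.87
  [2→5]: (14.17+4.67)/2 × 3 = 28.26
  [5→6.5]: (4.67+2.68)/2 × 1.5 = 5.5125
  Sum = 77.6425 mcg/mL·h
IV tail: 2.68/0.37 = 7.243; AUC_iv,0→∞ = 77.6425 + 7.243 = 84.8855 mcg/mL·h
Trapezoidal AUC_0→12.25 (rectal suppository):
  [0→2]: (0.00+4.82)/2 × 2 = 4.82
  [2→8]: (4.82+0.63)/2 × 6 = 16.35
  [8→9]: (0.63+0.44)/2 × 1 = 0.535
  [9→12]: (0.44+0.14)/2 × 3 = 0.87
  [12→12.25]: (0.14+0.13)/2 × 0.25 = 0.03375
  Sum = 22.60875 mcg/mL·h
rectal suppository tail: 0.13/0.37 = 0.351; AUC_ev,0→∞ = 22.60875 + 0.351 = 22.95975 mcg/mL·h
F = (AUC_ev/D_ev)/(AUC_iv/D_iv) = (22.95975/12.5)/(84.8855/5) = 1.83678/16.9771 = 0.1082

F = 0.108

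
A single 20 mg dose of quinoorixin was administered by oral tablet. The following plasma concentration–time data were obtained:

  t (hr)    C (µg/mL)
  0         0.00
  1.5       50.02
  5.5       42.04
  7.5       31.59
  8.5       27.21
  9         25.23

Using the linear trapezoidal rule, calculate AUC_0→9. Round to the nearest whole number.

AUC = 338 µg/mL·hr

Trapezoidal AUC_0→9:
  [0→1.5]: (0.00+50.02)/2 × 1.5 = 37.515
  [1.5→5.5]: (50.02+42.04)/2 × 4 = 184.12
  [5.5→7.5]: (42.04+31.59)/2 × 2 = 73.63
  [7.5→8.5]: (31.59+27.21)/2 × 1 = 29.4
  [8.5→9]: (27.21+25.23)/2 × 0.5 = 13.11
  Sum = 337.775 µg/mL·hr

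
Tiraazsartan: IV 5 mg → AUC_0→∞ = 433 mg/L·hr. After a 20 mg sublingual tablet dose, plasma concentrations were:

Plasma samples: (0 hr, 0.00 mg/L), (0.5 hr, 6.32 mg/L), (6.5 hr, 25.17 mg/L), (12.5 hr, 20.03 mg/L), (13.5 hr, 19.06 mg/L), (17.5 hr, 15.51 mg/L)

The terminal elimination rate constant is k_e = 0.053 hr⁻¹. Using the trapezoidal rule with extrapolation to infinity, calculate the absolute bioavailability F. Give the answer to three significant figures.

F = 0.354

Trapezoidal AUC_0→17.5 (sublingual tablet):
  [0→0.5]: (0.00+6.32)/2 × 0.5 = 1.58
  [0.5→6.5]: (6.32+25.17)/2 × 6 = 94.47
  [6.5→12.5]: (25.17+20.03)/2 × 6 = 135.6
  [12.5→13.5]: (20.03+19.06)/2 × 1 = 19.545
  [13.5→17.5]: (19.06+15.51)/2 × 4 = 69.14
  Sum = 320.335 mg/L·hr
Tail: C_last/k_e = 15.51/0.053 = 292.642
AUC_0→∞ (sublingual tablet) = 320.335 + 292.642 = 612.977 mg/L·hr
F = (AUC_ev/D_ev)/(AUC_iv/D_iv) = (612.977/20)/(433/5) = 30.64885/86.6 = 0.3539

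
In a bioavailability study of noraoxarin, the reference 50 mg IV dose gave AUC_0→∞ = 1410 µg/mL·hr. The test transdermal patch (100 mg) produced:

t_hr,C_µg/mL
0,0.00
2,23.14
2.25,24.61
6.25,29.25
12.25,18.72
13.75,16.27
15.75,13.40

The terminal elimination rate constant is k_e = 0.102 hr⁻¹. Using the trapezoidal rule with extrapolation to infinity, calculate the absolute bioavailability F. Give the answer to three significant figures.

Trapezoidal AUC_0→15.75 (transdermal patch):
  [0→2]: (0.00+23.14)/2 × 2 = 23.14
  [2→2.25]: (23.14+24.61)/2 × 0.25 = 5.96875
  [2.25→6.25]: (24.61+29.25)/2 × 4 = 107.72
  [6.25→12.25]: (29.25+18.72)/2 × 6 = 143.91
  [12.25→13.75]: (18.72+16.27)/2 × 1.5 = 26.2425
  [13.75→15.75]: (16.27+13.40)/2 × 2 = 29.67
  Sum = 336.65125 µg/mL·hr
Tail: C_last/k_e = 13.40/0.102 = 131.373
AUC_0→∞ (transdermal patch) = 336.65125 + 131.373 = 468.02425 µg/mL·hr
F = (AUC_ev/D_ev)/(AUC_iv/D_iv) = (468.02425/100)/(1410/50) = 4.6802425/28.2 = 0.1660

F = 0.166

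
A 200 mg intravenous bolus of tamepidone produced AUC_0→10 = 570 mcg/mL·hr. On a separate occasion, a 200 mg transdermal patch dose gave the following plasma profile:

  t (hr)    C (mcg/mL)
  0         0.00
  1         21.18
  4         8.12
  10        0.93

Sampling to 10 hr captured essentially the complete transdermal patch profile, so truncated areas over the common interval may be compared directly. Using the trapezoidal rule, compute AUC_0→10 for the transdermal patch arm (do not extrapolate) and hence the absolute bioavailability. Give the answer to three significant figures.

F = 0.143

Trapezoidal AUC_0→10 (transdermal patch):
  [0→1]: (0.00+21.18)/2 × 1 = 10.59
  [1→4]: (21.18+8.12)/2 × 3 = 43.95
  [4→10]: (8.12+0.93)/2 × 6 = 27.15
  Sum = 81.69 mcg/mL·hr
F = (AUC_ev/D_ev)/(AUC_iv/D_iv) = (81.69/200)/(570/200) = 0.40845/2.85 = 0.1433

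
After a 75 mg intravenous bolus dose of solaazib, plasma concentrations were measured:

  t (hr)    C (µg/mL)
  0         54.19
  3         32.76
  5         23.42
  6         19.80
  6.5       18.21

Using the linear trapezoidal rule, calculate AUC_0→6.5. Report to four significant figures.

Trapezoidal AUC_0→6.5:
  [0→3]: (54.19+32.76)/2 × 3 = 130.425
  [3→5]: (32.76+23.42)/2 × 2 = 56.18
  [5→6]: (23.42+19.80)/2 × 1 = 21.61
  [6→6.5]: (19.80+18.21)/2 × 0.5 = 9.5025
  Sum = 217.7175 µg/mL·hr

AUC = 217.7 µg/mL·hr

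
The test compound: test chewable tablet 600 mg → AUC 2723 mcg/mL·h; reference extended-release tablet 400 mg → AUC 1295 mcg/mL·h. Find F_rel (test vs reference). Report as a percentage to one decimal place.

F_rel = 140.2%

F_rel = (AUC_test/D_test) / (AUC_ref/D_ref)
      = (2723/600) / (1295/400)
      = 4.53833 / 3.2375 = 1.4018 = 140.18%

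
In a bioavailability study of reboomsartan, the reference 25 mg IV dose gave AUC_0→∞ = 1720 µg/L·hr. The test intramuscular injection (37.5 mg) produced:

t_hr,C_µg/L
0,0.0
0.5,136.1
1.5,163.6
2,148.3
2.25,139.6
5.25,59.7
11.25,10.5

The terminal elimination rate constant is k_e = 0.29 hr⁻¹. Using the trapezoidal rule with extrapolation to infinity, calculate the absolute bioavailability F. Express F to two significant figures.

Trapezoidal AUC_0→11.25 (intramuscular injection):
  [0→0.5]: (0.0+136.1)/2 × 0.5 = 34.025
  [0.5→1.5]: (136.1+163.6)/2 × 1 = 149.85
  [1.5→2]: (163.6+148.3)/2 × 0.5 = 77.975
  [2→2.25]: (148.3+139.6)/2 × 0.25 = 35.9875
  [2.25→5.25]: (139.6+59.7)/2 × 3 = 298.95
  [5.25→11.25]: (59.7+10.5)/2 × 6 = 210.6
  Sum = 807.3875 µg/L·hr
Tail: C_last/k_e = 10.5/0.29 = 36.207
AUC_0→∞ (intramuscular injection) = 807.3875 + 36.207 = 843.5945 µg/L·hr
F = (AUC_ev/D_ev)/(AUC_iv/D_iv) = (843.5945/37.5)/(1720/25) = 22.4959/68.8 = 0.3270

F = 0.33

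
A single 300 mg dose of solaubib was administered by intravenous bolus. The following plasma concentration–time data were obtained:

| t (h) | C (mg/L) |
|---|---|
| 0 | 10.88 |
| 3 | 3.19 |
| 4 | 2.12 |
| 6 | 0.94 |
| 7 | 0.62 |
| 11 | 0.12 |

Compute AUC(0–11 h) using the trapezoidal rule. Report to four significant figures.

AUC = 29.08 mg/L·h

Trapezoidal AUC_0→11:
  [0→3]: (10.88+3.19)/2 × 3 = 21.105
  [3→4]: (3.19+2.12)/2 × 1 = 2.655
  [4→6]: (2.12+0.94)/2 × 2 = 3.06
  [6→7]: (0.94+0.62)/2 × 1 = 0.78
  [7→11]: (0.62+0.12)/2 × 4 = 1.48
  Sum = 29.08 mg/L·h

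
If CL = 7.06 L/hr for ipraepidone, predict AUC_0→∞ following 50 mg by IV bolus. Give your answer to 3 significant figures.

AUC = 7.08 mg/L·hr

AUC_0→∞ = Dose_iv / CL
        = 50 / 7.06 = 7.08215 mg/L·hr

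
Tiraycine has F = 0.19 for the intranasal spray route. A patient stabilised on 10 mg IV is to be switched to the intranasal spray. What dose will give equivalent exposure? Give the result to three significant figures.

For equal systemic exposure: F × D_ev = D_iv
D_ev = D_iv / F = 10 / 0.19 = 52.6316 mg

D_intranasal = 52.6 mg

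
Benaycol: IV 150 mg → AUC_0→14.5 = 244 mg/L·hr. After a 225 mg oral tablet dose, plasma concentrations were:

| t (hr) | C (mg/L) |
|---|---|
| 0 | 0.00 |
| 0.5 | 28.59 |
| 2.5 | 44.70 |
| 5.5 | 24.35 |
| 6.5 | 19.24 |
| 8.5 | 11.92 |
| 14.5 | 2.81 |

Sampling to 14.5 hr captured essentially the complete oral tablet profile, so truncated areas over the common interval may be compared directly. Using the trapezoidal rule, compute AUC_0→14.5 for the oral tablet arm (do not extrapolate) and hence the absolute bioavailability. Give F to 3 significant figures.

Trapezoidal AUC_0→14.5 (oral tablet):
  [0→0.5]: (0.00+28.59)/2 × 0.5 = 7.1475
  [0.5→2.5]: (28.59+44.70)/2 × 2 = 73.29
  [2.5→5.5]: (44.70+24.35)/2 × 3 = 103.575
  [5.5→6.5]: (24.35+19.24)/2 × 1 = 21.795
  [6.5→8.5]: (19.24+11.92)/2 × 2 = 31.16
  [8.5→14.5]: (11.92+2.81)/2 × 6 = 44.19
  Sum = 281.1575 mg/L·hr
F = (AUC_ev/D_ev)/(AUC_iv/D_iv) = (281.1575/225)/(244/150) = 1.24959/1.62667 = 0.7682

F = 0.768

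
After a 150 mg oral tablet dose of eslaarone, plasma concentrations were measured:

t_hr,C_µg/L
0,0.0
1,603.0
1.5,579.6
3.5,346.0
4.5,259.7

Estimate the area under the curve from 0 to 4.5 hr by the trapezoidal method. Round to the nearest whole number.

AUC = 1826 µg/L·hr

Trapezoidal AUC_0→4.5:
  [0→1]: (0.0+603.0)/2 × 1 = 301.5
  [1→1.5]: (603.0+579.6)/2 × 0.5 = 295.65
  [1.5→3.5]: (579.6+346.0)/2 × 2 = 925.6
  [3.5→4.5]: (346.0+259.7)/2 × 1 = 302.85
  Sum = 1825.6 µg/L·hr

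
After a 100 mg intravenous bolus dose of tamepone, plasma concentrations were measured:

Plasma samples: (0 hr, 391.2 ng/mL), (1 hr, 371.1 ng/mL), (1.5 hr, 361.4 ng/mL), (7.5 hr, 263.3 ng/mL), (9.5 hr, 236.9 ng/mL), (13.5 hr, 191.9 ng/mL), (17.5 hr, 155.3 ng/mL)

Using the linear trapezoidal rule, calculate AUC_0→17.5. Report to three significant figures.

AUC = 4490 ng/mL·hr

Trapezoidal AUC_0→17.5:
  [0→1]: (391.2+371.1)/2 × 1 = 381.15
  [1→1.5]: (371.1+361.4)/2 × 0.5 = 183.125
  [1.5→7.5]: (361.4+263.3)/2 × 6 = 1874.1
  [7.5→9.5]: (263.3+236.9)/2 × 2 = 500.2
  [9.5→13.5]: (236.9+191.9)/2 × 4 = 857.6
  [13.5→17.5]: (191.9+155.3)/2 × 4 = 694.4
  Sum = 4490.575 ng/mL·hr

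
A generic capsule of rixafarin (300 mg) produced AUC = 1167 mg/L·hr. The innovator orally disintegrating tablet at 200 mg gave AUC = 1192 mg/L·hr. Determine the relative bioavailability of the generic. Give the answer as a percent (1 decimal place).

F_rel = (AUC_test/D_test) / (AUC_ref/D_ref)
      = (1167/300) / (1192/200)
      = 3.89 / 5.96 = 0.6527 = 65.27%

F_rel = 65.3%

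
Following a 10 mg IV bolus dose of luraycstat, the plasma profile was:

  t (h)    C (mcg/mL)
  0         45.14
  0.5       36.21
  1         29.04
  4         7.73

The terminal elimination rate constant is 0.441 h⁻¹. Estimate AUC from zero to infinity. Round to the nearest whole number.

Trapezoidal AUC_0→4:
  [0→0.5]: (45.14+36.21)/2 × 0.5 = 20.3375
  [0.5→1]: (36.21+29.04)/2 × 0.5 = 16.3125
  [1→4]: (29.04+7.73)/2 × 3 = 55.155
  Sum = 91.805 mcg/mL·h
Extrapolated tail: C_last / k_e = 7.73 / 0.441 = 17.528
AUC_0→∞ = 91.805 + 17.528 = 109.333 mcg/mL·h

AUC = 109 mcg/mL·h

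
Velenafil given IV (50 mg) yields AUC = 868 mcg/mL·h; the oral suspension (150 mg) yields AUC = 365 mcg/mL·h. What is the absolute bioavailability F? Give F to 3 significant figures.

F = (AUC_ev / D_ev) / (AUC_iv / D_iv)
  = (365/150) / (868/50)
  = 2.43333 / 17.36 = 0.1402

F = 0.140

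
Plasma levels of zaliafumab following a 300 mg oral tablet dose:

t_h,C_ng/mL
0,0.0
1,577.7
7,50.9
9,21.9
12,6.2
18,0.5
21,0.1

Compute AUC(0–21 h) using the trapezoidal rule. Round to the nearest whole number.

Trapezoidal AUC_0→21:
  [0→1]: (0.0+577.7)/2 × 1 = 288.85
  [1→7]: (577.7+50.9)/2 × 6 = 1885.8
  [7→9]: (50.9+21.9)/2 × 2 = 72.8
  [9→12]: (21.9+6.2)/2 × 3 = 42.15
  [12→18]: (6.2+0.5)/2 × 6 = 20.1
  [18→21]: (0.5+0.1)/2 × 3 = 0.9
  Sum = 2310.6 ng/mL·h

AUC = 2311 ng/mL·h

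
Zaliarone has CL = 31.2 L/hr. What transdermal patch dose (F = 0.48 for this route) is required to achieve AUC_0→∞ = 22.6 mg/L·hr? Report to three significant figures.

Dose = 1470 mg

Dose = CL × AUC_0→∞ / F
     = 31.2 × 22.6 / 0.48 = 1469 mg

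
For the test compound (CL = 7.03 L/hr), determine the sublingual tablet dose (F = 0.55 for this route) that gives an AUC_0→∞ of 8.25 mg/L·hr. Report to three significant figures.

Dose = CL × AUC_0→∞ / F
     = 7.03 × 8.25 / 0.55 = 105.45 mg

Dose = 105 mg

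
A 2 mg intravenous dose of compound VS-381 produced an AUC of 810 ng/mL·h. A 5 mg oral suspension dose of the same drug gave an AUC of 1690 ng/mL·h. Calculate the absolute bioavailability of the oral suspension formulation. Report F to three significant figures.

F = (AUC_ev / D_ev) / (AUC_iv / D_iv)
  = (1690/5) / (810/2)
  = 338 / 405 = 0.8346

F = 0.835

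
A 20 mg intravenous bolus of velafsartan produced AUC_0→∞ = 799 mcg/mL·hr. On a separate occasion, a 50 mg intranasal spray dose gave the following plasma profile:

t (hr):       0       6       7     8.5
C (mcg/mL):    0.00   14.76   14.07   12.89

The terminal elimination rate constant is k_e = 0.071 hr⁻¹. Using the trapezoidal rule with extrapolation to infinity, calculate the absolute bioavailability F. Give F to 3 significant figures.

F = 0.130

Trapezoidal AUC_0→8.5 (intranasal spray):
  [0→6]: (0.00+14.76)/2 × 6 = 44.28
  [6→7]: (14.76+14.07)/2 × 1 = 14.415
  [7→8.5]: (14.07+12.89)/2 × 1.5 = 20.22
  Sum = 78.915 mcg/mL·hr
Tail: C_last/k_e = 12.89/0.071 = 181.549
AUC_0→∞ (intranasal spray) = 78.915 + 181.549 = 260.464 mcg/mL·hr
F = (AUC_ev/D_ev)/(AUC_iv/D_iv) = (260.464/50)/(799/20) = 5.20928/39.95 = 0.1304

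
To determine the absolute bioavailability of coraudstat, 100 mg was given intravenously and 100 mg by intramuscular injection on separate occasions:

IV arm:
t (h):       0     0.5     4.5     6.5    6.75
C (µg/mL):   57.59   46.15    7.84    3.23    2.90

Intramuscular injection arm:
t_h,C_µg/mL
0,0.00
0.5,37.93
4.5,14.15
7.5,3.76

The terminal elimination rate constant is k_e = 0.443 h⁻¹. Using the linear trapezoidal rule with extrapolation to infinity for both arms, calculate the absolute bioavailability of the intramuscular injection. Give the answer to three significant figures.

F = 0.978

Trapezoidal AUC_0→6.75 (IV):
  [0→0.5]: (57.59+46.15)/2 × 0.5 = 25.935
  [0.5→4.5]: (46.15+7.84)/2 × 4 = 107.98
  [4.5→6.5]: (7.84+3.23)/2 × 2 = 11.07
  [6.5→6.75]: (3.23+2.90)/2 × 0.25 = 0.76625
  Sum = 145.75125 µg/mL·h
IV tail: 2.90/0.443 = 6.546; AUC_iv,0→∞ = 145.75125 + 6.546 = 152.29725 µg/mL·h
Trapezoidal AUC_0→7.5 (intramuscular injection):
  [0→0.5]: (0.00+37.93)/2 × 0.5 = 9.4825
  [0.5→4.5]: (37.93+14.15)/2 × 4 = 104.16
  [4.5→7.5]: (14.15+3.76)/2 × 3 = 26.865
  Sum = 140.5075 µg/mL·h
intramuscular injection tail: 3.76/0.443 = 8.488; AUC_ev,0→∞ = 140.5075 + 8.488 = 148.9955 µg/mL·h
F = (AUC_ev/D_ev)/(AUC_iv/D_iv) = (148.9955/100)/(152.29725/100) = 1.489955/1.5229725 = 0.9783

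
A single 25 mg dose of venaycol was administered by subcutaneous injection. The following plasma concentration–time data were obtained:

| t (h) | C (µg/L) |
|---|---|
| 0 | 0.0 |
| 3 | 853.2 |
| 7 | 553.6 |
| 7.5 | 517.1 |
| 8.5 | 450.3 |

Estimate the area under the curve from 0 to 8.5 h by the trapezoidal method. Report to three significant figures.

Trapezoidal AUC_0→8.5:
  [0→3]: (0.0+853.2)/2 × 3 = 1279.8
  [3→7]: (853.2+553.6)/2 × 4 = 2813.6
  [7→7.5]: (553.6+517.1)/2 × 0.5 = 267.675
  [7.5→8.5]: (517.1+450.3)/2 × 1 = 483.7
  Sum = 4844.775 µg/L·h

AUC = 4840 µg/L·h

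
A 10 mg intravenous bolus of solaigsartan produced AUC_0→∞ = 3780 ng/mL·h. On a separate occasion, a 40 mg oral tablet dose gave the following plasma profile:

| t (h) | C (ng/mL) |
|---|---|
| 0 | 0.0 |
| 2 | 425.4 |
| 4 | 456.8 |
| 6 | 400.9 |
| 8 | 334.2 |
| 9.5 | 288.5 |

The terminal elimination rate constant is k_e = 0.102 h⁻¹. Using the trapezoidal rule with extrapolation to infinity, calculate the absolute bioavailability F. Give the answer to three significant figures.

F = 0.410

Trapezoidal AUC_0→9.5 (oral tablet):
  [0→2]: (0.0+425.4)/2 × 2 = 425.4
  [2→4]: (425.4+456.8)/2 × 2 = 882.2
  [4→6]: (456.8+400.9)/2 × 2 = 857.7
  [6→8]: (400.9+334.2)/2 × 2 = 735.1
  [8→9.5]: (334.2+288.5)/2 × 1.5 = 467.025
  Sum = 3367.425 ng/mL·h
Tail: C_last/k_e = 288.5/0.102 = 2828.431
AUC_0→∞ (oral tablet) = 3367.425 + 2828.431 = 6195.856 ng/mL·h
F = (AUC_ev/D_ev)/(AUC_iv/D_iv) = (6195.856/40)/(3780/10) = 154.8964/378 = 0.4098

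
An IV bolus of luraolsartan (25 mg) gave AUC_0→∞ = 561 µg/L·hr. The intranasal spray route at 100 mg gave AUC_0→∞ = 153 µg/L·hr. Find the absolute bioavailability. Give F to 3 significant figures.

F = 0.0682

F = (AUC_ev / D_ev) / (AUC_iv / D_iv)
  = (153/100) / (561/25)
  = 1.53 / 22.44 = 0.0682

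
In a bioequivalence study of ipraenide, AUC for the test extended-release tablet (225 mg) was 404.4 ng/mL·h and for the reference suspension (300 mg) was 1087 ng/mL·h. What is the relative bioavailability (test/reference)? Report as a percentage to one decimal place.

F_rel = (AUC_test/D_test) / (AUC_ref/D_ref)
      = (404.4/225) / (1087/300)
      = 1.79733 / 3.62333 = 0.4960 = 49.60%

F_rel = 49.6%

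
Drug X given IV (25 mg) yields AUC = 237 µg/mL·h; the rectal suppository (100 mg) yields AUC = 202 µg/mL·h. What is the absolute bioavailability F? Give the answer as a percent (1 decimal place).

F = (AUC_ev / D_ev) / (AUC_iv / D_iv)
  = (202/100) / (237/25)
  = 2.02 / 9.48 = 0.2131
  = 21.31%

F = 21.3%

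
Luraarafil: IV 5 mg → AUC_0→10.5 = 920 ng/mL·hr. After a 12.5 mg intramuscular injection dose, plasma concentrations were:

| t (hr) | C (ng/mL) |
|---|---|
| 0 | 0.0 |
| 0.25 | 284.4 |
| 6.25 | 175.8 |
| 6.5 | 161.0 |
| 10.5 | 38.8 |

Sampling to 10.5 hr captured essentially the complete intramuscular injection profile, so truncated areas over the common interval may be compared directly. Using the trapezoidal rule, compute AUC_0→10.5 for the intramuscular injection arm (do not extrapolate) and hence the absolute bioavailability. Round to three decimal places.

F = 0.808

Trapezoidal AUC_0→10.5 (intramuscular injection):
  [0→0.25]: (0.0+284.4)/2 × 0.25 = 35.55
  [0.25→6.25]: (284.4+175.8)/2 × 6 = 1380.6
  [6.25→6.5]: (175.8+161.0)/2 × 0.25 = 42.1
  [6.5→10.5]: (161.0+38.8)/2 × 4 = 399.6
  Sum = 1857.85 ng/mL·hr
F = (AUC_ev/D_ev)/(AUC_iv/D_iv) = (1857.85/12.5)/(920/5) = 148.628/184 = 0.8078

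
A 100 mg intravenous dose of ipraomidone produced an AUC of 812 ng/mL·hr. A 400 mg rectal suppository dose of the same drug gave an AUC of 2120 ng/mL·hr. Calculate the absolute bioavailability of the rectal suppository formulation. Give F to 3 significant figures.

F = 0.653

F = (AUC_ev / D_ev) / (AUC_iv / D_iv)
  = (2120/400) / (812/100)
  = 5.3 / 8.12 = 0.6527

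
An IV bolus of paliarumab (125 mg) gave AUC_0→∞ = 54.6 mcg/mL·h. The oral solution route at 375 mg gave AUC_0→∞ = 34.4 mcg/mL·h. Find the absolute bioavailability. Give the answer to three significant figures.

F = 0.210

F = (AUC_ev / D_ev) / (AUC_iv / D_iv)
  = (34.4/375) / (54.6/125)
  = 0.0917333 / 0.4368 = 0.2100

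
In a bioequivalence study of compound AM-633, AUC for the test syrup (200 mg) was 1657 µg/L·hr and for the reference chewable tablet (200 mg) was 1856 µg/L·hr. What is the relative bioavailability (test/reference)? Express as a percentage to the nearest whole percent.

F_rel = (AUC_test/D_test) / (AUC_ref/D_ref)
      = (1657/200) / (1856/200)
      = 8.285 / 9.28 = 0.8928 = 89.28%

F_rel = 89%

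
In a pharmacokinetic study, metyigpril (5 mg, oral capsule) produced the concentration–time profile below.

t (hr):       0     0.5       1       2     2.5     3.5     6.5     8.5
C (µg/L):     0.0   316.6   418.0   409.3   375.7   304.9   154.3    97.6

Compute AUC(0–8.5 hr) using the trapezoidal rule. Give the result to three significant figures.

AUC = 2150 µg/L·hr

Trapezoidal AUC_0→8.5:
  [0→0.5]: (0.0+316.6)/2 × 0.5 = 79.15
  [0.5→1]: (316.6+418.0)/2 × 0.5 = 183.65
  [1→2]: (418.0+409.3)/2 × 1 = 413.65
  [2→2.5]: (409.3+375.7)/2 × 0.5 = 196.25
  [2.5→3.5]: (375.7+304.9)/2 × 1 = 340.3
  [3.5→6.5]: (304.9+154.3)/2 × 3 = 688.8
  [6.5→8.5]: (154.3+97.6)/2 × 2 = 251.9
  Sum = 2153.7 µg/L·hr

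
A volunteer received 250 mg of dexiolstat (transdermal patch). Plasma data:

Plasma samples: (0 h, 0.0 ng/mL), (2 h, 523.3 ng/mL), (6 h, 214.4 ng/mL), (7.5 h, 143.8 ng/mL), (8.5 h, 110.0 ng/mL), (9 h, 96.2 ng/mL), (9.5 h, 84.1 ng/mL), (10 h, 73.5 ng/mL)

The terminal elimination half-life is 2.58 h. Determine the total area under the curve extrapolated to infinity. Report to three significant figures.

Trapezoidal AUC_0→10:
  [0→2]: (0.0+523.3)/2 × 2 = 523.3
  [2→6]: (523.3+214.4)/2 × 4 = 1475.4
  [6→7.5]: (214.4+143.8)/2 × 1.5 = 268.65
  [7.5→8.5]: (143.8+110.0)/2 × 1 = 126.9
  [8.5→9]: (110.0+96.2)/2 × 0.5 = 51.55
  [9→9.5]: (96.2+84.1)/2 × 0.5 = 45.075
  [9.5→10]: (84.1+73.5)/2 × 0.5 = 39.4
  Sum = 2530.275 ng/mL·h
k_e = ln2 / t½ = 0.693147 / 2.58 = 0.2687 h^-1
Extrapolated tail: C_last / k_e = 73.5 / 0.2687 = 273.539
AUC_0→∞ = 2530.275 + 273.539 = 2803.814 ng/mL·h

AUC = 2800 ng/mL·h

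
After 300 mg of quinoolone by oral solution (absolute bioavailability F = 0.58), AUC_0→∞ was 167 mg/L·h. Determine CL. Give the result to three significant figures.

CL = 1.04 L/h

CL = F × Dose / AUC_0→∞
   = 0.58 × 300 / 167 = 1.04192 L/h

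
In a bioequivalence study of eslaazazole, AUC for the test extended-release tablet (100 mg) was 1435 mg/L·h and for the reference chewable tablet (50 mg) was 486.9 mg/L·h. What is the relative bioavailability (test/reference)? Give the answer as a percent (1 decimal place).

F_rel = 147.4%

F_rel = (AUC_test/D_test) / (AUC_ref/D_ref)
      = (1435/100) / (486.9/50)
      = 14.35 / 9.738 = 1.4736 = 147.36%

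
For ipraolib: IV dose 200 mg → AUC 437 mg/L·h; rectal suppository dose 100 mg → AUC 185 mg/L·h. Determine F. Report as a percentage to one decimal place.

F = 84.7%

F = (AUC_ev / D_ev) / (AUC_iv / D_iv)
  = (185/100) / (437/200)
  = 1.85 / 2.185 = 0.8467
  = 84.67%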